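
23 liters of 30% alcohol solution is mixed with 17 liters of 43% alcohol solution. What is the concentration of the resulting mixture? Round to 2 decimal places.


Solute in mixture 1 = 30% of 23 L = 23*30/100 = 69/10 L
Solute in mixture 2 = 43% of 17 L = 17*43/100 = 731/100 L
Total solute = 69/10 + 731/100 = 1421/100 L
Total volume = 23 + 17 = 40 L
Final concentration = 1421/100/40 * 100 = 35.53%

35.53


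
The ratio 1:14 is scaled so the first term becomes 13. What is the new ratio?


Original ratio: 1:14
First term target: 13
Scale factor = 13 / 1 = 13
Multiply second term: 14 * 13 = 182
Equivalent ratio = 13:182

13:182


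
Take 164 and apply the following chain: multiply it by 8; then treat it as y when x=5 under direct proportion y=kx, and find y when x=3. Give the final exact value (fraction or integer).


Start with 164.
Step 1: Multiply by 8: 164 * 8 = 1312
Step 2: Direct prop: k = (1312)/5; new y = k*3 = 1312*3/5 = 3936/5
Final result = 3936/5

3936/5


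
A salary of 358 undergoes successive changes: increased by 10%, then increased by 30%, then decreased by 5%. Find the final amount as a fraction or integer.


Start: 358
Step 1: increase by 10% => multiply by 110/100
  358 * 110/100 = 1969/5
Step 2: increase by 30% => multiply by 130/100
  1969/5 * 130/100 = 25597/50
Step 3: decrease by 5% => multiply by 95/100
  25597/50 * 95/100 = 486343/1000
Final value = 486343/1000

486343/1000


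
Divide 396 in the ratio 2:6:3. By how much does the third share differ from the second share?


Total parts = 2 + 6 + 3 = 11
Value per part = 396 / 11 = 36
Shares: 2*36=72, 6*36=216, 3*36=108
Third share = 108, second share = 216
Difference = |108 - 216| = 108

108


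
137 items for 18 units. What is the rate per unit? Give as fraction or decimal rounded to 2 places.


Total items = 137
Number of units = 18
Unit rate = 137 / 18
= 7.61 items per unit

7.61


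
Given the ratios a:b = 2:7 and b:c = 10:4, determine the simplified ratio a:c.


Given a:b = 2:7 and b:c = 10:4
Make b consistent. Multiply first ratio by 10: a:b = 20:70
Multiply second ratio by 7: b:c = 70:28
Now b = 70 in both, so a:b:c = 20:70:28
Therefore a:c = 20:28
Simplify by GCD: a:c = 5:7

5:7


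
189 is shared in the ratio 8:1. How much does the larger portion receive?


Total parts = 8 + 1 = 9
Value per part = 189 / 9 = 21
First share = 8 * 21 = 168
Second share = 1 * 21 = 21
Larger share = 168

168


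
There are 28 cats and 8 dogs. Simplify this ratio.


Find GCD(28, 8)
GCD = 4
Divide both by 4: 28/4 = 7, 8/4 = 2
Simplified ratio = 7:2

7:2


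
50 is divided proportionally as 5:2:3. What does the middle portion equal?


Ratio = 5:2:3
Total parts = 5 + 2 + 3 = 10
Value per part = 50 / 10 = 5
First share = 5 * 5 = 25
Middle share = 2 * 5 = 10
Third share = 3 * 5 = 15

10


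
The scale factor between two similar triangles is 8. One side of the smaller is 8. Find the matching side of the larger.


Similar triangles have proportional sides
Scale factor = 8
Smaller side = 8
Corresponding larger side = 8 * 8
= 64

64


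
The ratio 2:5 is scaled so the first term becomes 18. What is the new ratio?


Original ratio: 2:5
First term target: 18
Scale factor = 18 / 2 = 9
Multiply second term: 5 * 9 = 45
Equivalent ratio = 18:45

18:45


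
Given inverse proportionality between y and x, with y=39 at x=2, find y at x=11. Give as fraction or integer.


Inverse proportion: y = k/x
Find k: k = 2 * 39 = 78
Compute y at x=11: y = 78/11
y = 78/11

78/11


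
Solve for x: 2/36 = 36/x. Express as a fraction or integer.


Setting up: 2/36 = 36/x
Cross multiply: 2 * x = 36 * 36
2x = 1296
x = 1296/2
x = 648

648


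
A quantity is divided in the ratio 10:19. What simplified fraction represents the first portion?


Total parts = 10 + 19 = 29
First part fraction = 10/29
Simplify: 10/29 = 10/29

10/29


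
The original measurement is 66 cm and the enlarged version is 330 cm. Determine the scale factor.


Original length = 66 cm
Scaled length = 330 cm
Scale factor = 330 / 66
= 5

5


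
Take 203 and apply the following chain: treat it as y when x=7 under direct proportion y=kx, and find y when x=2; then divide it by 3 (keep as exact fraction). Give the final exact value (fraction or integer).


Start with 203.
Step 1: Direct prop: k = (203)/7; new y = k*2 = 203*2/7 = 58
Step 2: Divide by 3: 58 / 3 = 58/3
Final result = 58/3

58/3


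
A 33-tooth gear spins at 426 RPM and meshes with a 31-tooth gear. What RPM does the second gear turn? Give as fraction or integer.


Gear ratio: teeth_A * RPM_A = teeth_B * RPM_B
33 * 426 = 31 * RPM_B
14058 = 31 * RPM_B
RPM_B = 14058 / 31
RPM_B = 14058/31

14058/31


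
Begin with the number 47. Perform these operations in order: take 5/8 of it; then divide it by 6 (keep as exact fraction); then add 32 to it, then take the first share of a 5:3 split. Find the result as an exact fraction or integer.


Start with 47.
Step 1: Take 5/8: 47 * 5/8 = 235/8
Step 2: Divide by 6: 235/8 / 6 = 235/48
Step 3: Add 32: 235/48+32=1771/48; split 5:3 first = 1771/48*5/8 = 8855/384
Final result = 8855/384

8855/384


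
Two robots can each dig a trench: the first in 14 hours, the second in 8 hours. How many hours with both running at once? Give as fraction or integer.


Rate of A = 1/14 job per hour
Rate of B = 1/8 job per hour
Combined rate = 1/14 + 1/8
Find common denominator: (8 + 14)/(14*8) = 22/112
Combined rate = 11/56 job per hour
Time together = 1 / (11/56) = 56/11 hours

56/11


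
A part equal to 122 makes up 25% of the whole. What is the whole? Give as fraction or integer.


Given: 122 is 25% of the whole
Set up: 122 = 25/100 * whole
whole = 122 * 100 / 25
whole = 12200 / 25
whole = 488

488


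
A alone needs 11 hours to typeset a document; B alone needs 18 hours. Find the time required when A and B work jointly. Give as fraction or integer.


Rate of A = 1/11 job per hour
Rate of B = 1/18 job per hour
Combined rate = 1/11 + 1/18
Find common denominator: (18 + 11)/(11*18) = 29/198
Combined rate = 29/198 job per hour
Time together = 1 / (29/198) = 198/29 hours

198/29


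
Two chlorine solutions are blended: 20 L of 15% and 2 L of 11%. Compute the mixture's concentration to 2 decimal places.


Solute in mixture 1 = 15% of 20 L = 20*15/100 = 3 L
Solute in mixture 2 = 11% of 2 L = 2*11/100 = 11/50 L
Total solute = 3 + 11/50 = 161/50 L
Total volume = 20 + 2 = 22 L
Final concentration = 161/50/22 * 100 = 14.64%

14.64


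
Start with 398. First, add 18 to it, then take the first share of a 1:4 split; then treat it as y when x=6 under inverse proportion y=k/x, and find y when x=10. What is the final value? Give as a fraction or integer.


Start with 398.
Step 1: Add 18: 398+18=416; split 1:4 first = 416*1/5 = 416/5
Step 2: Inverse prop: k = (416/5)*6; new y = k/10 = 416/5*6/10 = 1248/25
Final result = 1248/25

1248/25


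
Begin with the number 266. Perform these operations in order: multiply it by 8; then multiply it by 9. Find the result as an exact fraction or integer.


Start with 266.
Step 1: Multiply by 8: 266 * 8 = 2128
Step 2: Multiply by 9: 2128 * 9 = 19152
Final result = 19152

19152


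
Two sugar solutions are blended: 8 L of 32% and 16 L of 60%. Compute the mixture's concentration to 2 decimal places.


Solute in mixture 1 = 32% of 8 L = 8*32/100 = 64/25 L
Solute in mixture 2 = 60% of 16 L = 16*60/100 = 48/5 L
Total solute = 64/25 + 48/5 = 304/25 L
Total volume = 8 + 16 = 24 L
Final concentration = 304/25/24 * 100 = 50.67%

50.67


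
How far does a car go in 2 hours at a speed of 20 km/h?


Using distance = speed * time
Speed = 20 km/h
Time = 2 hours
Distance = 20 * 2
= 40 km

40


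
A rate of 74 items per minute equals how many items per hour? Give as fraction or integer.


Converting from per minute to per hour
Rate = 74 items per minute
Multiply by 60: 74 * 60
= 4440 items per hour

4440


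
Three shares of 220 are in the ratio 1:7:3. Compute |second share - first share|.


Total parts = 1 + 7 + 3 = 11
Value per part = 220 / 11 = 20
Shares: 1*20=20, 7*20=140, 3*20=60
Second share = 140, first share = 20
Difference = |140 - 20| = 120

120


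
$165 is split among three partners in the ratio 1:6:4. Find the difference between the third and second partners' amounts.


Total parts = 1 + 6 + 4 = 11
Value per part = 165 / 11 = 15
Shares: 1*15=15, 6*15=90, 4*15=60
Third share = 60, second share = 90
Difference = |60 - 90| = 30

30


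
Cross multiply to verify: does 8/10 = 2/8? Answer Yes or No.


Cross multiply to check 8/10 = 2/8
Left cross product: 8 * 8 = 64
Right cross product: 10 * 2 = 20
64 != 20
Not equal, so proportions differ => No

No


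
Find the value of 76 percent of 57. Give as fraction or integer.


Compute 76% of 57
Convert percentage: 76% = 76/100
Multiply: 57 * 76/100
= 4332/100
= 1083/25

1083/25


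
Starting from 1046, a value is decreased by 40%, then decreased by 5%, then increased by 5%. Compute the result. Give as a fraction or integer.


Start: 1046
Step 1: decrease by 40% => multiply by 60/100
  1046 * 60/100 = 3138/5
Step 2: decrease by 5% => multiply by 95/100
  3138/5 * 95/100 = 29811/50
Step 3: increase by 5% => multiply by 105/100
  29811/50 * 105/100 = 626031/1000
Final value = 626031/1000

626031/1000


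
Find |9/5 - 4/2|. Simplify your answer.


Simplify: 9/5 = 9/5 and 4/2 = 2
Find common denominator: LCD = 5
Convert: 9/5 and 10/5
Difference = |9 - 10|/5 = 1/5
Simplified = 1/5

1/5


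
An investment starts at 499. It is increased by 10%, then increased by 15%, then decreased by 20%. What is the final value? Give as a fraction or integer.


Start: 499
Step 1: increase by 10% => multiply by 110/100
  499 * 110/100 = 5489/10
Step 2: increase by 15% => multiply by 115/100
  5489/10 * 115/100 = 126247/200
Step 3: decrease by 20% => multiply by 80/100
  126247/200 * 80/100 = 126247/250
Final value = 126247/250

126247/250


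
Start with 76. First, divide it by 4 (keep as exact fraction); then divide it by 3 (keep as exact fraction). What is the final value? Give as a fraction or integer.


Start with 76.
Step 1: Divide by 4: 76 / 4 = 19
Step 2: Divide by 3: 19 / 3 = 19/3
Final result = 19/3

19/3


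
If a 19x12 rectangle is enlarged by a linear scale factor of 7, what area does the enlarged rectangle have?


Original dimensions: 19 x 12
Enlargement factor = 7
New width = 19 * 7 = 133
New height = 12 * 7 = 84
New area = 133 * 84 = 11172

11172


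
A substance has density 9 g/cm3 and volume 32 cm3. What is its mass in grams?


Using mass = density * volume
Density = 9 g/cm3
Volume = 32 cm3
Mass = 9 * 32
= 288 g

288


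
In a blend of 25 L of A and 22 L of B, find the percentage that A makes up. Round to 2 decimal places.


Volume of A = 25 L
Volume of B = 22 L
Total volume = 25 + 22 = 47 L
Percentage of A = (25/47) * 100
= 53.19%

53.19


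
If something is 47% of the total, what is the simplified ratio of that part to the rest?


Part = 47%, Remainder = 53%
Ratio = 47:53
GCD(47, 53) = 1
Simplify: 47:53 = 47:53

47:53


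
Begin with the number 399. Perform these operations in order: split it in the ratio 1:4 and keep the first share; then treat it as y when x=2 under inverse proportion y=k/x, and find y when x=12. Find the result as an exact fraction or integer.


Start with 399.
Step 1: Split 1:4, first share = 399 * 1/5 = 399/5
Step 2: Inverse prop: k = (399/5)*2; new y = k/12 = 399/5*2/12 = 133/10
Final result = 133/10

133/10


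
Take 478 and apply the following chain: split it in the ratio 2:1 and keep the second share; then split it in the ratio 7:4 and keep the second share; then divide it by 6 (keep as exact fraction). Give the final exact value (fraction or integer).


Start with 478.
Step 1: Split 2:1, second share = 478 * 1/3 = 478/3
Step 2: Split 7:4, second share = 478/3 * 4/11 = 1912/33
Step 3: Divide by 6: 1912/33 / 6 = 956/99
Final result = 956/99

956/99


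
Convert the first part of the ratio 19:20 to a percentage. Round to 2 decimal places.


Total parts = 19 + 20 = 39
First part fraction = 19/39
Percentage = (19/39) * 100
= 0.487179 * 100
= 48.72%

48.72


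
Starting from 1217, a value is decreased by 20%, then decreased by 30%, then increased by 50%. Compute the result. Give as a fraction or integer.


Start: 1217
Step 1: decrease by 20% => multiply by 80/100
  1217 * 80/100 = 4868/5
Step 2: decrease by 30% => multiply by 70/100
  4868/5 * 70/100 = 17038/25
Step 3: increase by 50% => multiply by 150/100
  17038/25 * 150/100 = 25557/25
Final value = 25557/25

25557/25


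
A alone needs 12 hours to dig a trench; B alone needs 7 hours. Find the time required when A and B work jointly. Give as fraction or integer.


Rate of A = 1/12 job per hour
Rate of B = 1/7 job per hour
Combined rate = 1/12 + 1/7
Find common denominator: (7 + 12)/(12*7) = 19/84
Combined rate = 19/84 job per hour
Time together = 1 / (19/84) = 84/19 hours

84/19


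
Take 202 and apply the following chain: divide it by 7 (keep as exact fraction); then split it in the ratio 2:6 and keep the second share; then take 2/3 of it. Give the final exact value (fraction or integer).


Start with 202.
Step 1: Divide by 7: 202 / 7 = 202/7
Step 2: Split 2:6, second share = 202/7 * 6/8 = 303/14
Step 3: Take 2/3: 303/14 * 2/3 = 101/7
Final result = 101/7

101/7


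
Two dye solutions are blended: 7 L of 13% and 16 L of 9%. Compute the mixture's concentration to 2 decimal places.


Solute in mixture 1 = 13% of 7 L = 7*13/100 = 91/100 L
Solute in mixture 2 = 9% of 16 L = 16*9/100 = 36/25 L
Total solute = 91/100 + 36/25 = 47/20 L
Total volume = 7 + 16 = 23 L
Final concentration = 47/20/23 * 100 = 10.22%

10.22


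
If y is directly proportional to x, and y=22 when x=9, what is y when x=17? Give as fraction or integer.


Direct proportion: y = kx
Find k: k = 22/9 = 22/9
Compute y at x=17: y = 22/9 * 17
y = 374/9

374/9


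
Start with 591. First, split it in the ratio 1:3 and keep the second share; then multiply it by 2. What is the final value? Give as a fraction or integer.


Start with 591.
Step 1: Split 1:3, second share = 591 * 3/4 = 1773/4
Step 2: Multiply by 2: 1773/4 * 2 = 1773/2
Final result = 1773/2

1773/2


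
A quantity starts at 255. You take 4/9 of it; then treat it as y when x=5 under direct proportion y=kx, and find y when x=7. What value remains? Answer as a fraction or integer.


Start with 255.
Step 1: Take 4/9: 255 * 4/9 = 340/3
Step 2: Direct prop: k = (340/3)/5; new y = k*7 = 340/3*7/5 = 476/3
Final result = 476/3

476/3


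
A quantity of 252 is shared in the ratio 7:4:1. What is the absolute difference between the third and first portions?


Total parts = 7 + 4 + 1 = 12
Value per part = 252 / 12 = 21
Shares: 7*21=147, 4*21=84, 1*21=21
Third share = 21, first share = 147
Difference = |21 - 147| = 126

126


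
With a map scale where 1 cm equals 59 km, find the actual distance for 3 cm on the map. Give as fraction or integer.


Map scale: 1 cm = 59 km
Measured distance on map = 3 cm
Set up proportion: 3 * 59 / 1
= 177 / 1
= 177 km

177


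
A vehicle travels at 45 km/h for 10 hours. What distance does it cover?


Using distance = speed * time
Speed = 45 km/h
Time = 10 hours
Distance = 45 * 10
= 450 km

450


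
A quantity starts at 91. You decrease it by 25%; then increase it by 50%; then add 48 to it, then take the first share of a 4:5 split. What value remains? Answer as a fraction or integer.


Start with 91.
Step 1: Decrease by 25%: 91 * 75/100 = 273/4
Step 2: Increase by 50%: 273/4 * 150/100 = 819/8
Step 3: Add 48: 819/8+48=1203/8; split 4:5 first = 1203/8*4/9 = 401/6
Final result = 401/6

401/6


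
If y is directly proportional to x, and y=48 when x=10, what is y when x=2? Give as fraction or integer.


Direct proportion: y = kx
Find k: k = 48/10 = 24/5
Compute y at x=2: y = 24/5 * 2
y = 48/5

48/5


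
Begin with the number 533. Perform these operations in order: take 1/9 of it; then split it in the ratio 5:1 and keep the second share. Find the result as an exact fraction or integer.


Start with 533.
Step 1: Take 1/9: 533 * 1/9 = 533/9
Step 2: Split 5:1, second share = 533/9 * 1/6 = 533/54
Final result = 533/54

533/54


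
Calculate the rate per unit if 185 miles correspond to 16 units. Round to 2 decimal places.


Total miles = 185
Number of units = 16
Unit rate = 185 / 16
= 11.56 miles per unit

11.56


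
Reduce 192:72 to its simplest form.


Find GCD(192, 72)
GCD = 24
Divide both by 24: 192/24 = 8, 72/24 = 3
Simplified ratio = 8:3

8:3


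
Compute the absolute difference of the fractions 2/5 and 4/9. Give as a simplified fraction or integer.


Simplify: 2/5 = 2/5 and 4/9 = 4/9
Find common denominator: LCD = 45
Convert: 18/45 and 20/45
Difference = |18 - 20|/45 = 2/45
Simplified = 2/45

2/45


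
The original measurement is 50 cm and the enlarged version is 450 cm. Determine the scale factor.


Original length = 50 cm
Scaled length = 450 cm
Scale factor = 450 / 50
= 9

9


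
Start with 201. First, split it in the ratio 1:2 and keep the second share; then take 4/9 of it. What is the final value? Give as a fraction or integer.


Start with 201.
Step 1: Split 1:2, second share = 201 * 2/3 = 134
Step 2: Take 4/9: 134 * 4/9 = 536/9
Final result = 536/9

536/9


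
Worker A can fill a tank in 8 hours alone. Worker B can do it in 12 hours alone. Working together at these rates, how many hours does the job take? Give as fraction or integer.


Rate of A = 1/8 job per hour
Rate of B = 1/12 job per hour
Combined rate = 1/8 + 1/12
Find common denominator: (12 + 8)/(8*12) = 20/96
Combined rate = 5/24 job per hour
Time together = 1 / (5/24) = 24/5 hours

24/5


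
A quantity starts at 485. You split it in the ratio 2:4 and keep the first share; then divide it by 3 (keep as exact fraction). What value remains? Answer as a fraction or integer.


Start with 485.
Step 1: Split 2:4, first share = 485 * 2/6 = 485/3
Step 2: Divide by 3: 485/3 / 3 = 485/9
Final result = 485/9

485/9


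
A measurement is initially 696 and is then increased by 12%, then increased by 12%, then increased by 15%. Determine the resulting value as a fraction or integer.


Start: 696
Step 1: increase by 12% => multiply by 112/100
  696 * 112/100 = 19488/25
Step 2: increase by 12% => multiply by 112/100
  19488/25 * 112/100 = 545664/625
Step 3: increase by 15% => multiply by 115/100
  545664/625 * 115/100 = 3137568/3125
Final value = 3137568/3125

3137568/3125


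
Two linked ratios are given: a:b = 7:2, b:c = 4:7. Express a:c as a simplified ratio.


Given a:b = 7:2 and b:c = 4:7
Make b consistent. Multiply first ratio by 4: a:b = 28:8
Multiply second ratio by 2: b:c = 8:14
Now b = 8 in both, so a:b:c = 28:8:14
Therefore a:c = 28:14
Simplify by GCD: a:c = 2:1

2:1


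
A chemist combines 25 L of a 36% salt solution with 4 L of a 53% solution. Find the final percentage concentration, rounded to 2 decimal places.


Solute in mixture 1 = 36% of 25 L = 25*36/100 = 9 L
Solute in mixture 2 = 53% of 4 L = 4*53/100 = 53/25 L
Total solute = 9 + 53/25 = 278/25 L
Total volume = 25 + 4 = 29 L
Final concentration = 278/25/29 * 100 = 38.34%

38.34


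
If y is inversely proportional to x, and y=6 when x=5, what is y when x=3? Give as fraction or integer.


Inverse proportion: y = k/x
Find k: k = 5 * 6 = 30
Compute y at x=3: y = 30/3
y = 10

10


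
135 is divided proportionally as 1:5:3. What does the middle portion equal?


Ratio = 1:5:3
Total parts = 1 + 5 + 3 = 9
Value per part = 135 / 9 = 15
First share = 1 * 15 = 15
Middle share = 5 * 15 = 75
Third share = 3 * 15 = 45

75


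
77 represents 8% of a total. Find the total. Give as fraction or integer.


Given: 77 is 8% of the whole
Set up: 77 = 8/100 * whole
whole = 77 * 100 / 8
whole = 7700 / 8
whole = 1925/2

1925/2


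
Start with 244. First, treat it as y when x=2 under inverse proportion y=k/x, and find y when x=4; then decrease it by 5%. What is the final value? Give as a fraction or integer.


Start with 244.
Step 1: Inverse prop: k = (244)*2; new y = k/4 = 244*2/4 = 122
Step 2: Decrease by 5%: 122 * 95/100 = 1159/10
Final result = 1159/10

1159/10


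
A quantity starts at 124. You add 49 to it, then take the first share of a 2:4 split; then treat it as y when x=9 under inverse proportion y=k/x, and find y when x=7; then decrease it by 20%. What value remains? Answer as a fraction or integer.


Start with 124.
Step 1: Add 49: 124+49=173; split 2:4 first = 173*2/6 = 173/3
Step 2: Inverse prop: k = (173/3)*9; new y = k/7 = 173/3*9/7 = 519/7
Step 3: Decrease by 20%: 519/7 * 80/100 = 2076/35
Final result = 2076/35

2076/35


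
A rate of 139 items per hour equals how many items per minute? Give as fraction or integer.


Converting from per hour to per minute
Rate = 139 items per hour
Divide by 60: 139/60
= 139/60 items per minute

139/60


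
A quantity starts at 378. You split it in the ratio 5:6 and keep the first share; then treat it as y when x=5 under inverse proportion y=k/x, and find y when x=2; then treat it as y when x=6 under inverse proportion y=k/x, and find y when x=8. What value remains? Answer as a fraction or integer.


Start with 378.
Step 1: Split 5:6, first share = 378 * 5/11 = 1890/11
Step 2: Inverse prop: k = (1890/11)*5; new y = k/2 = 1890/11*5/2 = 4725/11
Step 3: Inverse prop: k = (4725/11)*6; new y = k/8 = 4725/11*6/8 = 14175/44
Final result = 14175/44

14175/44


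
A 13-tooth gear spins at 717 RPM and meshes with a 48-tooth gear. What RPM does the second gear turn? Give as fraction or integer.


Gear ratio: teeth_A * RPM_A = teeth_B * RPM_B
13 * 717 = 48 * RPM_B
9321 = 48 * RPM_B
RPM_B = 9321 / 48
RPM_B = 3107/16

3107/16


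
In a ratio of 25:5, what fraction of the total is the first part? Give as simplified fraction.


Total parts = 25 + 5 = 30
First part fraction = 25/30
Simplify: 25/30 = 5/6

5/6


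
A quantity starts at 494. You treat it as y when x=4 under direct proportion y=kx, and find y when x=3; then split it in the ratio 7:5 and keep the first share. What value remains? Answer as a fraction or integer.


Start with 494.
Step 1: Direct prop: k = (494)/4; new y = k*3 = 494*3/4 = 741/2
Step 2: Split 7:5, first share = 741/2 * 7/12 = 1729/8
Final result = 1729/8

1729/8


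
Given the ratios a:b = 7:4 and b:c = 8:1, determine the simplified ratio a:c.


Given a:b = 7:4 and b:c = 8:1
Make b consistent. Multiply first ratio by 8: a:b = 56:32
Multiply second ratio by 4: b:c = 32:4
Now b = 32 in both, so a:b:c = 56:32:4
Therefore a:c = 56:4
Simplify by GCD: a:c = 14:1

14:1


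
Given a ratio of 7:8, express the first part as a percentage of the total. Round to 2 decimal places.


Total parts = 7 + 8 = 15
First part fraction = 7/15
Percentage = (7/15) * 100
= 0.466667 * 100
= 46.67%

46.67


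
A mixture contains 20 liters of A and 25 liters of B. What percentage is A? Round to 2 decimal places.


Volume of A = 20 L
Volume of B = 25 L
Total volume = 20 + 25 = 45 L
Percentage of A = (20/45) * 100
= 44.44%

44.44


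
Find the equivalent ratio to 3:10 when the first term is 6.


Original ratio: 3:10
First term target: 6
Scale factor = 6 / 3 = 2
Multiply second term: 10 * 2 = 20
Equivalent ratio = 6:20

6:20


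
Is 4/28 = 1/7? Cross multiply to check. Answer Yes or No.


Cross multiply to check 4/28 = 1/7
Left cross product: 4 * 7 = 28
Right cross product: 28 * 1 = 28
28 = 28
Equal, so proportions match => Yes

Yes


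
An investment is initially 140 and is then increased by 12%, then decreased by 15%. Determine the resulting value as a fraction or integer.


Start: 140
Step 1: increase by 12% => multiply by 112/100
  140 * 112/100 = 784/5
Step 2: decrease by 15% => multiply by 85/100
  784/5 * 85/100 = 3332/25
Final value = 3332/25

3332/25


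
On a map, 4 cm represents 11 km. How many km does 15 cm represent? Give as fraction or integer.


Map scale: 4 cm = 11 km
Measured distance on map = 15 cm
Set up proportion: 15 * 11 / 4
= 165 / 4
= 165/4 km

165/4


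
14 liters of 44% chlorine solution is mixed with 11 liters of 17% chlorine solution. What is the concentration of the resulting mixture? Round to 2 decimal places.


Solute in mixture 1 = 44% of 14 L = 14*44/100 = 154/25 L
Solute in mixture 2 = 17% of 11 L = 11*17/100 = 187/100 L
Total solute = 154/25 + 187/100 = 803/100 L
Total volume = 14 + 11 = 25 L
Final concentration = 803/100/25 * 100 = 32.12%

32.12


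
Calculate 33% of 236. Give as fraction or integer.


Compute 33% of 236
Convert percentage: 33% = 33/100
Multiply: 236 * 33/100
= 7788/100
= 1947/25

1947/25


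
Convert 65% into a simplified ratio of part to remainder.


Part = 65%, Remainder = 35%
Ratio = 65:35
GCD(65, 35) = 5
Simplify: 13:7 = 13:7

13:7


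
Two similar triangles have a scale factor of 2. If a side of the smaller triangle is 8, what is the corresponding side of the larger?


Similar triangles have proportional sides
Scale factor = 2
Smaller side = 8
Corresponding larger side = 8 * 2
= 16

16


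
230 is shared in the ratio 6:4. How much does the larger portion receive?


Total parts = 6 + 4 = 10
Value per part = 230 / 10 = 23
First share = 6 * 23 = 138
Second share = 4 * 23 = 92
Larger share = 138

138


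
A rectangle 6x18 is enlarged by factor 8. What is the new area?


Original dimensions: 6 x 18
Enlargement factor = 8
New width = 6 * 8 = 48
New height = 18 * 8 = 144
New area = 48 * 144 = 6912

6912


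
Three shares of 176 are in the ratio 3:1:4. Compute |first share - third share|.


Total parts = 3 + 1 + 4 = 8
Value per part = 176 / 8 = 22
Shares: 3*22=66, 1*22=22, 4*22=88
First share = 66, third share = 88
Difference = |66 - 88| = 22

22


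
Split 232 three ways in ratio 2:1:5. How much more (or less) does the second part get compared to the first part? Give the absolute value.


Total parts = 2 + 1 + 5 = 8
Value per part = 232 / 8 = 29
Shares: 2*29=58, 1*29=29, 5*29=145
Second share = 29, first share = 58
Difference = |29 - 58| = 29

29


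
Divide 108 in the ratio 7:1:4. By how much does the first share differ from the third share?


Total parts = 7 + 1 + 4 = 12
Value per part = 108 / 12 = 9
Shares: 7*9=63, 1*9=9, 4*9=36
First share = 63, third share = 36
Difference = |63 - 36| = 27

27


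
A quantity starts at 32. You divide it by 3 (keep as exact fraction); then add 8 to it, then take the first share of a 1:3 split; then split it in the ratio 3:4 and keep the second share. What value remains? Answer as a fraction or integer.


Start with 32.
Step 1: Divide by 3: 32 / 3 = 32/3
Step 2: Add 8: 32/3+8=56/3; split 1:3 first = 56/3*1/4 = 14/3
Step 3: Split 3:4, second share = 14/3 * 4/7 = 8/3
Final result = 8/3

8/3


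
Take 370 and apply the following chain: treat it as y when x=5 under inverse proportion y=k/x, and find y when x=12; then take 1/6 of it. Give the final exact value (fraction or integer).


Start with 370.
Step 1: Inverse prop: k = (370)*5; new y = k/12 = 370*5/12 = 925/6
Step 2: Take 1/6: 925/6 * 1/6 = 925/36
Final result = 925/36

925/36


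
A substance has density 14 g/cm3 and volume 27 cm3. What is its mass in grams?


Using mass = density * volume
Density = 14 g/cm3
Volume = 27 cm3
Mass = 14 * 27
= 378 g

378


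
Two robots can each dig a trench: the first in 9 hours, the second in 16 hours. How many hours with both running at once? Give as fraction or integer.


Rate of A = 1/9 job per hour
Rate of B = 1/16 job per hour
Combined rate = 1/9 + 1/16
Find common denominator: (16 + 9)/(9*16) = 25/144
Combined rate = 25/144 job per hour
Time together = 1 / (25/144) = 144/25 hours

144/25


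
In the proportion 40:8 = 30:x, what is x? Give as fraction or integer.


Setting up: 40/8 = 30/x
Cross multiply: 40 * x = 8 * 30
40x = 240
x = 240/40
x = 6

6


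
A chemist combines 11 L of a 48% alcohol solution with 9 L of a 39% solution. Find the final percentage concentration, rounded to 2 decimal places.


Solute in mixture 1 = 48% of 11 L = 11*48/100 = 132/25 L
Solute in mixture 2 = 39% of 9 L = 9*39/100 = 351/100 L
Total solute = 132/25 + 351/100 = 879/100 L
Total volume = 11 + 9 = 20 L
Final concentration = 879/100/20 * 100 = 43.95%

43.95


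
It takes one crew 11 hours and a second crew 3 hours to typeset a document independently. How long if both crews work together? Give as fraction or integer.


Rate of A = 1/11 job per hour
Rate of B = 1/3 job per hour
Combined rate = 1/11 + 1/3
Find common denominator: (3 + 11)/(11*3) = 14/33
Combined rate = 14/33 job per hour
Time together = 1 / (14/33) = 33/14 hours

33/14


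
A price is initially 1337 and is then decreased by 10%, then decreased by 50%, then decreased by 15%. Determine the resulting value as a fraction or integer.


Start: 1337
Step 1: decrease by 10% => multiply by 90/100
  1337 * 90/100 = 12033/10
Step 2: decrease by 50% => multiply by 50/100
  12033/10 * 50/100 = 12033/20
Step 3: decrease by 15% => multiply by 85/100
  12033/20 * 85/100 = 204561/400
Final value = 204561/400

204561/400


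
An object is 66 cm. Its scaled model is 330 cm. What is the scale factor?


Original length = 66 cm
Scaled length = 330 cm
Scale factor = 330 / 66
= 5

5


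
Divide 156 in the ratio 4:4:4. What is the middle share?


Ratio = 4:4:4
Total parts = 4 + 4 + 4 = 12
Value per part = 156 / 12 = 13
First share = 4 * 13 = 52
Middle share = 4 * 13 = 52
Third share = 4 * 13 = 52

52


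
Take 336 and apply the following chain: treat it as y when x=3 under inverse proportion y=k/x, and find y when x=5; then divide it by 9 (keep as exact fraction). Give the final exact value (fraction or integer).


Start with 336.
Step 1: Inverse prop: k = (336)*3; new y = k/5 = 336*3/5 = 1008/5
Step 2: Divide by 9: 1008/5 / 9 = 112/5
Final result = 112/5

112/5


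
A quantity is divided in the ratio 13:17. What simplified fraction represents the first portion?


Total parts = 13 + 17 = 30
First part fraction = 13/30
Simplify: 13/30 = 13/30

13/30


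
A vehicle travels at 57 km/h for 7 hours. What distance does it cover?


Using distance = speed * time
Speed = 57 km/h
Time = 7 hours
Distance = 57 * 7
= 399 km

399


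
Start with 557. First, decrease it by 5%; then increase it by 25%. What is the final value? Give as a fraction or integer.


Start with 557.
Step 1: Decrease by 5%: 557 * 95/100 = 10583/20
Step 2: Increase by 25%: 10583/20 * 125/100 = 10583/16
Final result = 10583/16

10583/16


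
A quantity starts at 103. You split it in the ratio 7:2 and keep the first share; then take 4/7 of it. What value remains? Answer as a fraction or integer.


Start with 103.
Step 1: Split 7:2, first share = 103 * 7/9 = 721/9
Step 2: Take 4/7: 721/9 * 4/7 = 412/9
Final result = 412/9

412/9


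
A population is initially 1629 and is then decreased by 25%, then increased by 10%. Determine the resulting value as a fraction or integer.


Start: 1629
Step 1: decrease by 25% => multiply by 75/100
  1629 * 75/100 = 4887/4
Step 2: increase by 10% => multiply by 110/100
  4887/4 * 110/100 = 53757/40
Final value = 53757/40

53757/40


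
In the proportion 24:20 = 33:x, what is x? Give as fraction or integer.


Setting up: 24/20 = 33/x
Cross multiply: 24 * x = 20 * 33
24x = 660
x = 660/24
x = 55/2

55/2


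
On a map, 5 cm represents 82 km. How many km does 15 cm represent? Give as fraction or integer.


Map scale: 5 cm = 82 km
Measured distance on map = 15 cm
Set up proportion: 15 * 82 / 5
= 1230 / 5
= 246 km

246


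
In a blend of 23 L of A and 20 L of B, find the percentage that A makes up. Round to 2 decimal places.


Volume of A = 23 L
Volume of B = 20 L
Total volume = 23 + 20 = 43 L
Percentage of A = (23/43) * 100
= 53.49%

53.49


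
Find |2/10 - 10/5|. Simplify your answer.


Simplify: 2/10 = 1/5 and 10/5 = 2
Find common denominator: LCD = 5
Convert: 1/5 and 10/5
Difference = |1 - 10|/5 = 9/5
Simplified = 9/5

9/5


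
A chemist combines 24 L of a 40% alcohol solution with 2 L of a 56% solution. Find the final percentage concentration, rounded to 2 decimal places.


Solute in mixture 1 = 40% of 24 L = 24*40/100 = 48/5 L
Solute in mixture 2 = 56% of 2 L = 2*56/100 = 28/25 L
Total solute = 48/5 + 28/25 = 268/25 L
Total volume = 24 + 2 = 26 L
Final concentration = 268/25/26 * 100 = 41.23%

41.23


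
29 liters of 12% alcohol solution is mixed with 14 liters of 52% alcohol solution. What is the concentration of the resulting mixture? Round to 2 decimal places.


Solute in mixture 1 = 12% of 29 L = 29*12/100 = 87/25 L
Solute in mixture 2 = 52% of 14 L = 14*52/100 = 182/25 L
Total solute = 87/25 + 182/25 = 269/25 L
Total volume = 29 + 14 = 43 L
Final concentration = 269/25/43 * 100 = 25.02%

25.02


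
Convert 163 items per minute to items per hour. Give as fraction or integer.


Converting from per minute to per hour
Rate = 163 items per minute
Multiply by 60: 163 * 60
= 9780 items per hour

9780


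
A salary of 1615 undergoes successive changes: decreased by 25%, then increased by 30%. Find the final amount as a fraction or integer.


Start: 1615
Step 1: decrease by 25% => multiply by 75/100
  1615 * 75/100 = 4845/4
Step 2: increase by 30% => multiply by 130/100
  4845/4 * 130/100 = 12597/8
Final value = 12597/8

12597/8


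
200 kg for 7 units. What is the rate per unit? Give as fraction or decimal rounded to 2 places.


Total kg = 200
Number of units = 7
Unit rate = 200 / 7
= 28.57 kg per unit

28.57


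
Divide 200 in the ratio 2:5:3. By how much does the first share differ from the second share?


Total parts = 2 + 5 + 3 = 10
Value per part = 200 / 10 = 20
Shares: 2*20=40, 5*20=100, 3*20=60
First share = 40, second share = 100
Difference = |40 - 100| = 60

60


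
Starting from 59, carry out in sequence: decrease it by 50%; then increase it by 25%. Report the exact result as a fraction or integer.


Start with 59.
Step 1: Decrease by 50%: 59 * 50/100 = 59/2
Step 2: Increase by 25%: 59/2 * 125/100 = 295/8
Final result = 295/8

295/8


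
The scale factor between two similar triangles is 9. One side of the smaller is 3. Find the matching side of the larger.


Similar triangles have proportional sides
Scale factor = 9
Smaller side = 3
Corresponding larger side = 3 * 9
= 27

27


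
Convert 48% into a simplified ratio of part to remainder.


Part = 48%, Remainder = 52%
Ratio = 48:52
GCD(48, 52) = 4
Simplify: 12:13 = 12:13

12:13


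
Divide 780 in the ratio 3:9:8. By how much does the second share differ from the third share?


Total parts = 3 + 9 + 8 = 20
Value per part = 780 / 20 = 39
Shares: 3*39=117, 9*39=351, 8*39=312
Second share = 351, third share = 312
Difference = |351 - 312| = 39

39


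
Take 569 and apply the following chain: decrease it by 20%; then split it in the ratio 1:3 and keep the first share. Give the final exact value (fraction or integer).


Start with 569.
Step 1: Decrease by 20%: 569 * 80/100 = 2276/5
Step 2: Split 1:3, first share = 2276/5 * 1/4 = 569/5
Final result = 569/5

569/5


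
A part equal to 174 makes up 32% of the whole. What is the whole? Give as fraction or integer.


Given: 174 is 32% of the whole
Set up: 174 = 32/100 * whole
whole = 174 * 100 / 32
whole = 17400 / 32
whole = 2175/4

2175/4


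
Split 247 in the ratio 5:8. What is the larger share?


Total parts = 5 + 8 = 13
Value per part = 247 / 13 = 19
First share = 5 * 19 = 95
Second share = 8 * 19 = 152
Larger share = 152

152


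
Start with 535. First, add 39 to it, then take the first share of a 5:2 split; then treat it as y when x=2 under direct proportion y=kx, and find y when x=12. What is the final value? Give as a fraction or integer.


Start with 535.
Step 1: Add 39: 535+39=574; split 5:2 first = 574*5/7 = 410
Step 2: Direct prop: k = (410)/2; new y = k*12 = 410*12/2 = 2460
Final result = 2460

2460


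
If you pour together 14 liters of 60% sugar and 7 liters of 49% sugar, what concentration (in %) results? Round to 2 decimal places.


Solute in mixture 1 = 60% of 14 L = 14*60/100 = 42/5 L
Solute in mixture 2 = 49% of 7 L = 7*49/100 = 343/100 L
Total solute = 42/5 + 343/100 = 1183/100 L
Total volume = 14 + 7 = 21 L
Final concentration = 1183/100/21 * 100 = 56.33%

56.33


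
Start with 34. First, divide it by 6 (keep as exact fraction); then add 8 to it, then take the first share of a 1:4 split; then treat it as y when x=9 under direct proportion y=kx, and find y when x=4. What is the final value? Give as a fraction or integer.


Start with 34.
Step 1: Divide by 6: 34 / 6 = 17/3
Step 2: Add 8: 17/3+8=41/3; split 1:4 first = 41/3*1/5 = 41/15
Step 3: Direct prop: k = (41/15)/9; new y = k*4 = 41/15*4/9 = 164/135
Final result = 164/135

164/135


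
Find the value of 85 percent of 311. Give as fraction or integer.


Compute 85% of 311
Convert percentage: 85% = 85/100
Multiply: 311 * 85/100
= 26435/100
= 5287/20

5287/20


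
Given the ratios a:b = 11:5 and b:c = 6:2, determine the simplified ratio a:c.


Given a:b = 11:5 and b:c = 6:2
Make b consistent. Multiply first ratio by 6: a:b = 66:30
Multiply second ratio by 5: b:c = 30:10
Now b = 30 in both, so a:b:c = 66:30:10
Therefore a:c = 66:10
Simplify by GCD: a:c = 33:5

33:5


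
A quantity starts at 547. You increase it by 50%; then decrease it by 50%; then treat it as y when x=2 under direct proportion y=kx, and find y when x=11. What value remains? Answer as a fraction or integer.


Start with 547.
Step 1: Increase by 50%: 547 * 150/100 = 1641/2
Step 2: Decrease by 50%: 1641/2 * 50/100 = 1641/4
Step 3: Direct prop: k = (1641/4)/2; new y = k*11 = 1641/4*11/2 = 18051/8
Final result = 18051/8

18051/8


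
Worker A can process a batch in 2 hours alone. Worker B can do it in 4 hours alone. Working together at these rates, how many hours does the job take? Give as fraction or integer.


Rate of A = 1/2 job per hour
Rate of B = 1/4 job per hour
Combined rate = 1/2 + 1/4
Find common denominator: (4 + 2)/(2*4) = 6/8
Combined rate = 3/4 job per hour
Time together = 1 / (3/4) = 4/3 hours

4/3


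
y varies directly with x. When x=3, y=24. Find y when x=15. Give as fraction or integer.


Direct proportion: y = kx
Find k: k = 24/3 = 8
Compute y at x=15: y = 8 * 15
y = 120

120


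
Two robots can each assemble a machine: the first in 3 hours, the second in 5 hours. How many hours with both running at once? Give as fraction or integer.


Rate of A = 1/3 job per hour
Rate of B = 1/5 job per hour
Combined rate = 1/3 + 1/5
Find common denominator: (5 + 3)/(3*5) = 8/15
Combined rate = 8/15 job per hour
Time together = 1 / (8/15) = 15/8 hours

15/8


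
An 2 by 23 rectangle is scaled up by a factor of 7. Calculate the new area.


Original dimensions: 2 x 23
Enlargement factor = 7
New width = 2 * 7 = 14
New height = 23 * 7 = 161
New area = 14 * 161 = 2254

2254


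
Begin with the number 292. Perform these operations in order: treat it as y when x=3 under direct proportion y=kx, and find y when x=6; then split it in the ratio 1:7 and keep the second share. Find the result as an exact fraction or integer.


Start with 292.
Step 1: Direct prop: k = (292)/3; new y = k*6 = 292*6/3 = 584
Step 2: Split 1:7, second share = 584 * 7/8 = 511
Final result = 511

511


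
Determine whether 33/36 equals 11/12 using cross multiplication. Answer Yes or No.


Cross multiply to check 33/36 = 11/12
Left cross product: 33 * 12 = 396
Right cross product: 36 * 11 = 396
396 = 396
Equal, so proportions match => Yes

Yes


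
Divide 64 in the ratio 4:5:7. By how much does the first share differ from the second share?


Total parts = 4 + 5 + 7 = 16
Value per part = 64 / 16 = 4
Shares: 4*4=16, 5*4=20, 7*4=28
First share = 16, second share = 20
Difference = |16 - 20| = 4

4
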